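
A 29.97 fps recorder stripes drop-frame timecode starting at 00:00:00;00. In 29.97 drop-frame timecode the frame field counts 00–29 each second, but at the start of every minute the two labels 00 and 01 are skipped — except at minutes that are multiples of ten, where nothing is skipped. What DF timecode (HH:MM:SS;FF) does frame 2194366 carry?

Ten DF minutes hold 17982 frames, so frame 2194366 lies in block 122 (frames 2193804–2211785) with 562 frames into that block.
The block's first minute is 1800 frames and the rest 1798 each; 562 frames reaches minute 0, so 122 × 18 + 0 × 2 = 2196 labels have been skipped so far.
Adding those back, label number 2194366 + 2196 = 2196562 at 30 labels/s is 73218 s + 22 f = 20 h 20 min 18 s frame 22, i.e. 20:20:18;22.

20:20:18;22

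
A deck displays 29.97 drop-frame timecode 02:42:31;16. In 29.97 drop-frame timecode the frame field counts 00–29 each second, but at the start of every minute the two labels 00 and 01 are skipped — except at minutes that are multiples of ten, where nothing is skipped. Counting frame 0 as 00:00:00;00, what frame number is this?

292254

Complete 10-minute blocks: 16, each 17982 frames → 287712.
Remaining 2 whole minutes in the current block: 1800 + 1 × 1798 = 3598 frames.
Within the current minute: 31 × 30 + 16 − 2 = 944 (labels ;00/;01 skipped at this minute). Total = 287712 + 3598 + 944 = 292254.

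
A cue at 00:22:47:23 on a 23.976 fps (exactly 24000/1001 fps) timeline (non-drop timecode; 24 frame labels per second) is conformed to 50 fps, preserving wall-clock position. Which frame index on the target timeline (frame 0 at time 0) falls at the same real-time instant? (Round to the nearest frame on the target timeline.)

frame 68466

Source frame index: (0×3600 + 22×60 + 47) × 24 + 23 = 32831.
Real time: 32831 / (24000/1001) = 32863831/24000 s.
Target frame: (32863831/24000) × (50) = 32863831/480 ≈ 68466.315 → 68466.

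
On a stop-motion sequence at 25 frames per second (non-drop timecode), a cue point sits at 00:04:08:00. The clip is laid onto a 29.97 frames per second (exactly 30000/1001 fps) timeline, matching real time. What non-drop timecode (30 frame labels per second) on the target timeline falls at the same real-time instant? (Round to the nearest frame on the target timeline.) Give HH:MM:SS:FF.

00:04:07:23

Source frame index: (0×3600 + 4×60 + 8) × 25 + 0 = 6200.
Real time: 6200 / (25) = 248 s.
Target frame: (248) × (30000/1001) = 7440000/1001 ≈ 7432.567 → 7433.
At 30 labels/s: frame 7433 → 00:04:07:23.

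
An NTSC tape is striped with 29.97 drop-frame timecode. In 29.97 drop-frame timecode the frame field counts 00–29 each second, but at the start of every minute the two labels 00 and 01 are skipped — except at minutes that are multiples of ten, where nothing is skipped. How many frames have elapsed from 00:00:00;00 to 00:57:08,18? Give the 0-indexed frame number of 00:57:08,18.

102754

As if non-drop at 30 labels/s: (0 × 3600 + 57 × 60 + 8) × 30 + 18 = 102858.
Minute boundaries passed: 57; those not divisible by 10: 57 − 5 = 52; dropped labels = 2 × 52 = 104.
Actual frame index = 102858 − 104 = 102754.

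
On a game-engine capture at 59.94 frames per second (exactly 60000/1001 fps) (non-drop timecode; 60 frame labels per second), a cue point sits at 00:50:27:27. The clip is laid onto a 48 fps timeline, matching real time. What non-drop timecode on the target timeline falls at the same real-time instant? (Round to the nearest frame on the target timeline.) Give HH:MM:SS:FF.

00:50:30:23

Source frame index: (0×3600 + 50×60 + 27) × 60 + 27 = 181647.
Real time: 181647 / (60000/1001) = 60609549/20000 s.
Target frame: (60609549/20000) × (48) = 181828647/1250 ≈ 145462.918 → 145463.
At 48 labels/s: frame 145463 → 00:50:30:23.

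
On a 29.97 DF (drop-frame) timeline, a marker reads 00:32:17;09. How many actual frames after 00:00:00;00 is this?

58061

As if non-drop at 30 labels/s: (0 × 3600 + 32 × 60 + 17) × 30 + 9 = 58119.
Minute boundaries passed: 32; those not divisible by 10: 32 − 3 = 29; dropped labels = 2 × 29 = 58.
Actual frame index = 58119 − 58 = 58061.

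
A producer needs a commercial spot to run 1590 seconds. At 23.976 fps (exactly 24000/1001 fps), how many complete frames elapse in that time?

Frames = 1590 × 24000/1001 = 38160000/1001 ≈ 38121.8781.
Complete frames: 38121.

38121 frames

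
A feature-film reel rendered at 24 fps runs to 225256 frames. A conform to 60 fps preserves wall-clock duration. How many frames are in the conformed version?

Target frames = source frames × (target rate / source rate) = 225256 × (60)/(24) = 225256 × 5/2 = 563140.

563140 frames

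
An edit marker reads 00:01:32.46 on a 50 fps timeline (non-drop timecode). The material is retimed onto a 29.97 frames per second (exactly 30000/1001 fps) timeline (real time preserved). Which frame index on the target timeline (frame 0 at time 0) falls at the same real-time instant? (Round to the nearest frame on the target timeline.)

Source frame index: (0×3600 + 1×60 + 32) × 50 + 46 = 4646.
Real time: 4646 / (50) = 2323/25 s.
Target frame: (2323/25) × (30000/1001) = 2787600/1001 ≈ 2784.815 → 2785.

frame 2785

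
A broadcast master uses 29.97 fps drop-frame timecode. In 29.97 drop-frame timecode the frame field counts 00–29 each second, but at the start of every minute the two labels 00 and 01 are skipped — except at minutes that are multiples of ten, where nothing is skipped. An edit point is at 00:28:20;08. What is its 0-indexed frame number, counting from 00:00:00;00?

Complete 10-minute blocks: 2, each 17982 frames → 35964.
Remaining 8 whole minutes in the current block: 1800 + 7 × 1798 = 14386 frames.
Within the current minute: 20 × 30 + 8 − 2 = 606 (labels ;00/;01 skipped at this minute). Total = 35964 + 14386 + 606 = 50956.

50956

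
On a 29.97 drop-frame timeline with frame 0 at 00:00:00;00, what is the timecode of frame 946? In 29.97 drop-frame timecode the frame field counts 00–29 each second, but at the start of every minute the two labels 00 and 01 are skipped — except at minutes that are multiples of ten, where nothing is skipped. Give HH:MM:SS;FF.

Ten DF minutes hold 17982 frames, so frame 946 lies in block 0 (frames 0–17981) with 946 frames into that block.
The block's first minute is 1800 frames and the rest 1798 each; 946 frames reaches minute 0, so 0 × 18 + 0 × 2 = 0 labels have been skipped so far.
Adding those back, label number 946 + 0 = 946 at 30 labels/s is 31 s + 16 f = 0 h 0 min 31 s frame 16, i.e. 00:00:31;16.

00:00:31;16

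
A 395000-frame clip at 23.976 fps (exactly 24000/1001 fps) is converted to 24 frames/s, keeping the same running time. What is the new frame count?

Target frames = source frames × (target rate / source rate) = 395000 × (24)/(24000/1001) = 395000 × 1001/1000 = 395395.

395395 frames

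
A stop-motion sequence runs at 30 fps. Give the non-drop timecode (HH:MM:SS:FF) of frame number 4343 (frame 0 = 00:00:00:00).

00:02:24:23

4343 ÷ 30 = 144 full seconds, remainder 23 frames.
144 s = 0 h 2 min 24 s.
Timecode: 00:02:24:23.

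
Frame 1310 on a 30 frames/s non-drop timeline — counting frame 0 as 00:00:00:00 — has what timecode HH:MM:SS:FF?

00:00:43:20

1310 ÷ 30 = 43 full seconds, remainder 20 frames.
43 s = 0 h 0 min 43 s.
Timecode: 00:00:43:20.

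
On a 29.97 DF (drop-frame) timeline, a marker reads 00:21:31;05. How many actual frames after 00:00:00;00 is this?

Complete 10-minute blocks: 2, each 17982 frames → 35964.
Remaining 1 whole minute in the current block: 1800 + 0 × 1798 = 1800 frames.
Within the current minute: 31 × 30 + 5 − 2 = 933 (labels ;00/;01 skipped at this minute). Total = 35964 + 1800 + 933 = 38697.

38697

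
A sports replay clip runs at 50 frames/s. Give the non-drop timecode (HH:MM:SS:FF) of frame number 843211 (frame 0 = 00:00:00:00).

04:41:04:11

843211 ÷ 50 = 16864 full seconds, remainder 11 frames.
16864 s = 4 h 41 min 4 s.
Timecode: 04:41:04:11.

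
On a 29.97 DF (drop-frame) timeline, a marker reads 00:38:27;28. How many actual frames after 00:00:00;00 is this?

As if non-drop at 30 labels/s: (0 × 3600 + 38 × 60 + 27) × 30 + 28 = 69238.
Minute boundaries passed: 38; those not divisible by 10: 38 − 3 = 35; dropped labels = 2 × 35 = 70.
Actual frame index = 69238 − 70 = 69168.

69168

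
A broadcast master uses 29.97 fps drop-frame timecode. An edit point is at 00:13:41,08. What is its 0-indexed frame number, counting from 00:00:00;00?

Complete 10-minute blocks: 1, each 17982 frames → 17982.
Remaining 3 whole minutes in the current block: 1800 + 2 × 1798 = 5396 frames.
Within the current minute: 41 × 30 + 8 − 2 = 1236 (labels ;00/;01 skipped at this minute). Total = 17982 + 5396 + 1236 = 24614.

24614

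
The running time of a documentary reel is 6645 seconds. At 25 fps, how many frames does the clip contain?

166125 frames

Frames = 6645 × 25 = 166125.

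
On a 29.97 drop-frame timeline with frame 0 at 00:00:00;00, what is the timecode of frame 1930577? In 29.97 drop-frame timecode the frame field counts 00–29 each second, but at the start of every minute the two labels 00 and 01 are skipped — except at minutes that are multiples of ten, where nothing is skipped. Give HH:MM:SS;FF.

Ten DF minutes hold 17982 frames, so frame 1930577 lies in block 107 (frames 1924074–1942055) with 6503 frames into that block.
The block's first minute is 1800 frames and the rest 1798 each; 6503 frames reaches minute 3, so 107 × 18 + 3 × 2 = 1932 labels have been skipped so far.
Adding those back, label number 1930577 + 1932 = 1932509 at 30 labels/s is 64416 s + 29 f = 17 h 53 min 36 s frame 29, i.e. 17:53:36;29.

17:53:36;29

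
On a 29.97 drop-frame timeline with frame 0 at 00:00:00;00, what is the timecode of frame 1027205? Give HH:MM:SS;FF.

09:31:14;13

Each 10-minute DF block holds 10 × 60 × 30 − 9 × 2 = 17982 frames. 1027205 ÷ 17982 → 57 full blocks, remainder 2231.
Within the partial block the first minute is 1800 frames and each further minute 1798, so 1 further minute boundary passed. Total skipped labels = 18 × 57 + 2 × 1 = 1028.
Non-drop label index = 1027205 + 1028 = 1028233; at 30 labels/s that is 09:31:14:13, i.e. DF 09:31:14;13.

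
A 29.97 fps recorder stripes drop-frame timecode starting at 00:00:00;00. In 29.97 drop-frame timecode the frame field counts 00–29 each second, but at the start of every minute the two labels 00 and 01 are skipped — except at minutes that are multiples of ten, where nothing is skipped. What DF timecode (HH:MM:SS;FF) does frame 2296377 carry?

21:17:02;17

Ten DF minutes hold 17982 frames, so frame 2296377 lies in block 127 (frames 2283714–2301695) with 12663 frames into that block.
The block's first minute is 1800 frames and the rest 1798 each; 12663 frames reaches minute 7, so 127 × 18 + 7 × 2 = 2300 labels have been skipped so far.
Adding those back, label number 2296377 + 2300 = 2298677 at 30 labels/s is 76622 s + 17 f = 21 h 17 min 2 s frame 17, i.e. 21:17:02;17.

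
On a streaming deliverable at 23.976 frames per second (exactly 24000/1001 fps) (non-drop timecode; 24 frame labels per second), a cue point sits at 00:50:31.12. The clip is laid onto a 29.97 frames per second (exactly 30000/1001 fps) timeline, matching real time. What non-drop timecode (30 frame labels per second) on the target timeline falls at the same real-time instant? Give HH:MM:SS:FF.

Source frame index: (0×3600 + 50×60 + 31) × 24 + 12 = 72756.
Real time: 72756 / (24000/1001) = 6069063/2000 s.
Target frame: (6069063/2000) × (30000/1001) = 90945.
At 30 labels/s: frame 90945 → 00:50:31:15.

00:50:31:15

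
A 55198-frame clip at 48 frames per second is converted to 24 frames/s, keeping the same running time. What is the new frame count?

Target frames = source frames × (target rate / source rate) = 55198 × (24)/(48) = 55198 × 1/2 = 27599.

27599 frames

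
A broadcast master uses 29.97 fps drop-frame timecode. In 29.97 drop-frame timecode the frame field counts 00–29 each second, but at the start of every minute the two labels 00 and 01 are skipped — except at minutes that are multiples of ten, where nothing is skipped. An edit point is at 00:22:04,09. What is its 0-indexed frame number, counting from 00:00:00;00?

39689

Complete 10-minute blocks: 2, each 17982 frames → 35964.
Remaining 2 whole minutes in the current block: 1800 + 1 × 1798 = 3598 frames.
Within the current minute: 4 × 30 + 9 − 2 = 127 (labels ;00/;01 skipped at this minute). Total = 35964 + 3598 + 127 = 39689.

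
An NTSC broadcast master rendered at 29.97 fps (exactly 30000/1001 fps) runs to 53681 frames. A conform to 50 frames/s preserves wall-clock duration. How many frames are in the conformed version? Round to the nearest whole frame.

Frames at target rate = 53681 × (50) / (30000/1001) = 53734681/600 ≈ 89557.802.
Nearest whole frame: 89558.

89558 frames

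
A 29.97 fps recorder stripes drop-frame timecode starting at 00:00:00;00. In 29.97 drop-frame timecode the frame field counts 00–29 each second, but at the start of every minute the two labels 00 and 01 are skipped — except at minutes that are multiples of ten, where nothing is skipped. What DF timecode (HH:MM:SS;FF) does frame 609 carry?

00:00:20;09

Each 10-minute DF block holds 10 × 60 × 30 − 9 × 2 = 17982 frames. 609 ÷ 17982 → 0 full blocks, remainder 609.
Within the partial block the first minute is 1800 frames and each further minute 1798, so 0 further minute boundaries passed. Total skipped labels = 18 × 0 + 2 × 0 = 0.
Non-drop label index = 609 + 0 = 609; at 30 labels/s that is 00:00:20:09, i.e. DF 00:00:20;09.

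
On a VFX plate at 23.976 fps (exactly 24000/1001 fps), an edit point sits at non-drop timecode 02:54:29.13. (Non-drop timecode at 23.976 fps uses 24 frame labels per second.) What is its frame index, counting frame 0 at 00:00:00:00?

Total seconds to the label: (2 × 3600 + 54 × 60 + 29) = 10469.
Frame index = 10469 × 24 + 13 = 251269.

251269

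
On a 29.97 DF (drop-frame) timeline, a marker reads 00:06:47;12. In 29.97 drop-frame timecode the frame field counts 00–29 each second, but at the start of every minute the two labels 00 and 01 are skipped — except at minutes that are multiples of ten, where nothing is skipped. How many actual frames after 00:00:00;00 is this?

As if non-drop at 30 labels/s: (0 × 3600 + 6 × 60 + 47) × 30 + 12 = 12222.
Minute boundaries passed: 6; those not divisible by 10: 6 − 0 = 6; dropped labels = 2 × 6 = 12.
Actual frame index = 12222 − 12 = 12210.

12210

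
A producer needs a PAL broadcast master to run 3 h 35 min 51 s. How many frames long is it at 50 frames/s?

3 h 35 min 51 s = 12951 s.
Frames = 12951 × 50 = 647550.

647550 frames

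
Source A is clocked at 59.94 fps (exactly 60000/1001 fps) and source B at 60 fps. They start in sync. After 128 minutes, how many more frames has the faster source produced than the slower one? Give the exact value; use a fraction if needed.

128 min = 7680 s.
A emits 60000/1001 × 7680 = 460800000/1001 frames; B emits 60 × 7680 = 460800.
Difference = 460800/1001 frames (≈ 460.3397); B is ahead of A.

460800/1001 frames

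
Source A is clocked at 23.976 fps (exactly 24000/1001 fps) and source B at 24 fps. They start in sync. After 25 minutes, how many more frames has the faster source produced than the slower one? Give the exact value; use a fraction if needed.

36000/1001 frames

25 min = 1500 s.
A emits 24000/1001 × 1500 = 36000000/1001 frames; B emits 24 × 1500 = 36000.
Difference = 36000/1001 frames (≈ 35.9640); B is ahead of A.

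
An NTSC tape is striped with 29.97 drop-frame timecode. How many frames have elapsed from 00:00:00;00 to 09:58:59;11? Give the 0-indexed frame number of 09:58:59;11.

1077103

Complete 10-minute blocks: 59, each 17982 frames → 1060938.
Remaining 8 whole minutes in the current block: 1800 + 7 × 1798 = 14386 frames.
Within the current minute: 59 × 30 + 11 − 2 = 1779 (labels ;00/;01 skipped at this minute). Total = 1060938 + 14386 + 1779 = 1077103.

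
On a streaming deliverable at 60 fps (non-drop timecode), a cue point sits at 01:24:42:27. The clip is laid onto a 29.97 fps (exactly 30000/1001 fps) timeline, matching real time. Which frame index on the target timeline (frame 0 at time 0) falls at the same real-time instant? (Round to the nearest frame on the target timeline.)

Source frame index: (1×3600 + 24×60 + 42) × 60 + 27 = 304947.
Real time: 304947 / (60) = 101649/20 s.
Target frame: (101649/20) × (30000/1001) = 152473500/1001 ≈ 152321.179 → 152321.

frame 152321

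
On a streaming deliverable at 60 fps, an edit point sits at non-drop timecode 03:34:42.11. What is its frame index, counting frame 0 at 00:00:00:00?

frame 772931

Total seconds to the label: (3 × 3600 + 34 × 60 + 42) = 12882.
Frame index = 12882 × 60 + 11 = 772931.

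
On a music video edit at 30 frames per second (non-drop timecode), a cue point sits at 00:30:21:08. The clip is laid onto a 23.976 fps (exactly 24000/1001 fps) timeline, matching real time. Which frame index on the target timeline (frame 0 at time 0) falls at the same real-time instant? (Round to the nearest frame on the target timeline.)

frame 43667

Source frame index: (0×3600 + 30×60 + 21) × 30 + 8 = 54638.
Real time: 54638 / (30) = 27319/15 s.
Target frame: (27319/15) × (24000/1001) = 43710400/1001 ≈ 43666.733 → 43667.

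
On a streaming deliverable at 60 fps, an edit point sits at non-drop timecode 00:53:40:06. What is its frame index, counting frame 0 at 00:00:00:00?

Total seconds to the label: (0 × 3600 + 53 × 60 + 40) = 3220.
Frame index = 3220 × 60 + 6 = 193206.

frame 193206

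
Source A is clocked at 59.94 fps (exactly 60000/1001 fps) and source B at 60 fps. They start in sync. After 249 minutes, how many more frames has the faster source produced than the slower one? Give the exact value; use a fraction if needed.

896400/1001 frames

249 min = 14940 s.
A emits 60000/1001 × 14940 = 896400000/1001 frames; B emits 60 × 14940 = 896400.
Difference = 896400/1001 frames (≈ 895.5045); B is ahead of A.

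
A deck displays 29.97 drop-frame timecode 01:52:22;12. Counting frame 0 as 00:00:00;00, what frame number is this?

As if non-drop at 30 labels/s: (1 × 3600 + 52 × 60 + 22) × 30 + 12 = 202272.
Minute boundaries passed: 112; those not divisible by 10: 112 − 11 = 101; dropped labels = 2 × 101 = 202.
Actual frame index = 202272 − 202 = 202070.

202070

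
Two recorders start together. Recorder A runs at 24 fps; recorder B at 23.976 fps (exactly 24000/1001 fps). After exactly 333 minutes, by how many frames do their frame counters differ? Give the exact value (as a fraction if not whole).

479520/1001 frames

333 min = 19980 s.
A emits 24 × 19980 = 479520 frames; B emits 24000/1001 × 19980 = 479520000/1001.
Difference = 479520/1001 frames (≈ 479.0410); B is behind A.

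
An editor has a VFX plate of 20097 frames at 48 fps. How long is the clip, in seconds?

418.6875 seconds

Running time = 20097 / (48) = 418.6875 s.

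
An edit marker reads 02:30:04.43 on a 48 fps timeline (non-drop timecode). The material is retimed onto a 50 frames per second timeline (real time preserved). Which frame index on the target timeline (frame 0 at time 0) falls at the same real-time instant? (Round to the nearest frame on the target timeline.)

frame 450245

Source frame index: (2×3600 + 30×60 + 4) × 48 + 43 = 432235.
Real time: 432235 / (48) = 432235/48 s.
Target frame: (432235/48) × (50) = 10805875/24 ≈ 450244.792 → 450245.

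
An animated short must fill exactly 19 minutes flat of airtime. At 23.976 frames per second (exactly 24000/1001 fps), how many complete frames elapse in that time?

27332 frames

19 min = 1140 s.
Frames = 1140 × 24000/1001 = 27360000/1001 ≈ 27332.6673.
Complete frames: 27332.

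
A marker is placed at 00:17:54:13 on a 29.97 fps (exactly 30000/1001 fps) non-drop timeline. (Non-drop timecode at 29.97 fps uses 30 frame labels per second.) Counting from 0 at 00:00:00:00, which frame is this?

frame 32233

Total seconds to the label: (0 × 3600 + 17 × 60 + 54) = 1074.
Frame index = 1074 × 30 + 13 = 32233.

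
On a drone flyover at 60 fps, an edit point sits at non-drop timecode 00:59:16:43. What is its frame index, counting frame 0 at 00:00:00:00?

213403

Total seconds to the label: (0 × 3600 + 59 × 60 + 16) = 3556.
Frame index = 3556 × 60 + 43 = 213403.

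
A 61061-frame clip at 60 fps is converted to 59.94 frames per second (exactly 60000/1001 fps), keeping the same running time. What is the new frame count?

Target frames = source frames × (target rate / source rate) = 61061 × (60000/1001)/(60) = 61061 × 1000/1001 = 61000.

61000 frames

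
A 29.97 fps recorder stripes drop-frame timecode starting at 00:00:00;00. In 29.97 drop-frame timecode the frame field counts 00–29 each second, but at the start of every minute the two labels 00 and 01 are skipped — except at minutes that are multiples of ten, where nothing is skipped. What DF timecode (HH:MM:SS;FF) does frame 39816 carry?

00:22:08;16

Ten DF minutes hold 17982 frames, so frame 39816 lies in block 2 (frames 35964–53945) with 3852 frames into that block.
The block's first minute is 1800 frames and the rest 1798 each; 3852 frames reaches minute 2, so 2 × 18 + 2 × 2 = 40 labels have been skipped so far.
Adding those back, label number 39816 + 40 = 39856 at 30 labels/s is 1328 s + 16 f = 0 h 22 min 8 s frame 16, i.e. 00:22:08;16.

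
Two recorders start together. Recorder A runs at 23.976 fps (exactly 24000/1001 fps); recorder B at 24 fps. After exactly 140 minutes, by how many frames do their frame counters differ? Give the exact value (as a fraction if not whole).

140 min = 8400 s.
A emits 24000/1001 × 8400 = 28800000/143 frames; B emits 24 × 8400 = 201600.
Difference = 28800/143 frames (≈ 201.3986); B is ahead of A.

28800/143 frames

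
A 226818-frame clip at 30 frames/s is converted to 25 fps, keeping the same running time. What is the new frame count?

Target frames = source frames × (target rate / source rate) = 226818 × (25)/(30) = 226818 × 5/6 = 189015.

189015 frames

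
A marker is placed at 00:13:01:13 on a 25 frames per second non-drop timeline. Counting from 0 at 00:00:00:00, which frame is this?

frame 19538

Total seconds to the label: (0 × 3600 + 13 × 60 + 1) = 781.
Frame index = 781 × 25 + 13 = 19538.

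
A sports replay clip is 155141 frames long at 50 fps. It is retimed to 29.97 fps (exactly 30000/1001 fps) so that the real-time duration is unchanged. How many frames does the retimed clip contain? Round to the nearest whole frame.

Frames at target rate = 155141 × (30000/1001) / (50) = 13297800/143 ≈ 92991.608.
Nearest whole frame: 92992.

92992 frames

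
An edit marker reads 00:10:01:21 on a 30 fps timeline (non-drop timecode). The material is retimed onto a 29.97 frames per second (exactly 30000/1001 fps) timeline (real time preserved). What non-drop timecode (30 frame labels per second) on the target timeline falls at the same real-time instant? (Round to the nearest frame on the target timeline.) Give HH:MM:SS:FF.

Source frame index: (0×3600 + 10×60 + 1) × 30 + 21 = 18051.
Real time: 18051 / (30) = 6017/10 s.
Target frame: (6017/10) × (30000/1001) = 1641000/91 ≈ 18032.967 → 18033.
At 30 labels/s: frame 18033 → 00:10:01:03.

00:10:01:03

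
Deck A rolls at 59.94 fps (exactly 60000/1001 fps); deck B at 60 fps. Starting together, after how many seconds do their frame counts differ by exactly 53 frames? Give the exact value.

53053/60 seconds

The gap grows by |60 − 60000/1001| = 60/1001 frames per second.
Time for a 53-frame gap: 53 ÷ (60/1001) = 53053/60 s.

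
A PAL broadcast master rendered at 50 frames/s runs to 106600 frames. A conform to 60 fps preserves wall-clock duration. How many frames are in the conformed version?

Frames at target rate = 106600 × (60) / (50) = 127920.

127920 frames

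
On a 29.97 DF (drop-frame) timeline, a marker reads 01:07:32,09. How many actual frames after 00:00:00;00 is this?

Complete 10-minute blocks: 6, each 17982 frames → 107892.
Remaining 7 whole minutes in the current block: 1800 + 6 × 1798 = 12588 frames.
Within the current minute: 32 × 30 + 9 − 2 = 967 (labels ;00/;01 skipped at this minute). Total = 107892 + 12588 + 967 = 121447.

121447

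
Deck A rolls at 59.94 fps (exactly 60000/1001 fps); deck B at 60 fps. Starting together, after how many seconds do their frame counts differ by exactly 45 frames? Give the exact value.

750.75 seconds

The gap grows by |60 − 60000/1001| = 60/1001 frames per second.
Time for a 45-frame gap: 45 ÷ (60/1001) = 750.75 s.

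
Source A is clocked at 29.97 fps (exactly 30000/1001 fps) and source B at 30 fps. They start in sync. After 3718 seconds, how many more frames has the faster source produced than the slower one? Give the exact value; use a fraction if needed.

780/7 frames

A emits 30000/1001 × 3718 = 780000/7 frames; B emits 30 × 3718 = 111540.
Difference = 780/7 frames (≈ 111.4286); B is ahead of A.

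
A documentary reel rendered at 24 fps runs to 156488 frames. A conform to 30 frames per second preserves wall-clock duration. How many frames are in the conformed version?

195610 frames

Target frames = source frames × (target rate / source rate) = 156488 × (30)/(24) = 156488 × 5/4 = 195610.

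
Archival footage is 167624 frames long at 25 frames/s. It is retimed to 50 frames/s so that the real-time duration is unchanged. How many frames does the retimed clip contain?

Target frames = source frames × (target rate / source rate) = 167624 × (50)/(25) = 167624 × 2 = 335248.

335248 frames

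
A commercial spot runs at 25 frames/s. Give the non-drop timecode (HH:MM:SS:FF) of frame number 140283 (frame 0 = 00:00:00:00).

140283 ÷ 25 = 5611 full seconds, remainder 8 frames.
5611 s = 1 h 33 min 31 s.
Timecode: 01:33:31:08.

01:33:31:08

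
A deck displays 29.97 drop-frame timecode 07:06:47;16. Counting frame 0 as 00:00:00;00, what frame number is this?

As if non-drop at 30 labels/s: (7 × 3600 + 6 × 60 + 47) × 30 + 16 = 768226.
Minute boundaries passed: 426; those not divisible by 10: 426 − 42 = 384; dropped labels = 2 × 384 = 768.
Actual frame index = 768226 − 768 = 767458.

767458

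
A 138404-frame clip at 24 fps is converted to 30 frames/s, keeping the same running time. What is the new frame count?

173005 frames

Target frames = source frames × (target rate / source rate) = 138404 × (30)/(24) = 138404 × 5/4 = 173005.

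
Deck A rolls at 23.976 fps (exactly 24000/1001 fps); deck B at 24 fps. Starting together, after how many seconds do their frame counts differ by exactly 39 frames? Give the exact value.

The gap grows by |24 − 24000/1001| = 24/1001 frames per second.
Time for a 39-frame gap: 39 ÷ (24/1001) = 1626.625 s.

1626.625 seconds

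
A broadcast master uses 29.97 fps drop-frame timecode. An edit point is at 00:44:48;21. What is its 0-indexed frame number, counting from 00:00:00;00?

80581

Complete 10-minute blocks: 4, each 17982 frames → 71928.
Remaining 4 whole minutes in the current block: 1800 + 3 × 1798 = 7194 frames.
Within the current minute: 48 × 30 + 21 − 2 = 1459 (labels ;00/;01 skipped at this minute). Total = 71928 + 7194 + 1459 = 80581.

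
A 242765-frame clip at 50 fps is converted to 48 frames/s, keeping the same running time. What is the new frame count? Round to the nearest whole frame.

Frames at target rate = 242765 × (48) / (50) = 1165272/5 ≈ 233054.400.
Nearest whole frame: 233054.

233054 frames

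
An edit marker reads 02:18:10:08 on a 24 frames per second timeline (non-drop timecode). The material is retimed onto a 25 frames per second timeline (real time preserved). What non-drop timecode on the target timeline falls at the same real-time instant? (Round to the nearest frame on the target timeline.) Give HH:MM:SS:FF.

Source frame index: (2×3600 + 18×60 + 10) × 24 + 8 = 198968.
Real time: 198968 / (24) = 24871/3 s.
Target frame: (24871/3) × (25) = 621775/3 ≈ 207258.333 → 207258.
At 25 labels/s: frame 207258 → 02:18:10:08.

02:18:10:08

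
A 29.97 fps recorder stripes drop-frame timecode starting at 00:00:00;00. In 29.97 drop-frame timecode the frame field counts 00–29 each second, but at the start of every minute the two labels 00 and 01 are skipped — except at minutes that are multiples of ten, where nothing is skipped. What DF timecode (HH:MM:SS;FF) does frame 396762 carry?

Ten DF minutes hold 17982 frames, so frame 396762 lies in block 22 (frames 395604–413585) with 1158 frames into that block.
The block's first minute is 1800 frames and the rest 1798 each; 1158 frames reaches minute 0, so 22 × 18 + 0 × 2 = 396 labels have been skipped so far.
Adding those back, label number 396762 + 396 = 397158 at 30 labels/s is 13238 s + 18 f = 3 h 40 min 38 s frame 18, i.e. 03:40:38;18.

03:40:38;18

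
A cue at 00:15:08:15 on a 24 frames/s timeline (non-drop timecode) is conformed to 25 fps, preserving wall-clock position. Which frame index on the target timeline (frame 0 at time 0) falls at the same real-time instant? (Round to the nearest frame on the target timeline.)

Source frame index: (0×3600 + 15×60 + 8) × 24 + 15 = 21807.
Real time: 21807 / (24) = 7269/8 s.
Target frame: (7269/8) × (25) = 181725/8 ≈ 22715.625 → 22716.

frame 22716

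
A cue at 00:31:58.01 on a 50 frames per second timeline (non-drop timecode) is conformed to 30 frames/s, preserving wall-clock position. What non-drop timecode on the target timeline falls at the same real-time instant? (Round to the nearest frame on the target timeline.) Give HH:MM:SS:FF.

Source frame index: (0×3600 + 31×60 + 58) × 50 + 1 = 95901.
Real time: 95901 / (50) = 95901/50 s.
Target frame: (95901/50) × (30) = 287703/5 ≈ 57540.600 → 57541.
At 30 labels/s: frame 57541 → 00:31:58:01.

00:31:58:01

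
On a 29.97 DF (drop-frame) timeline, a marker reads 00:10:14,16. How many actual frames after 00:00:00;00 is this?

18418

As if non-drop at 30 labels/s: (0 × 3600 + 10 × 60 + 14) × 30 + 16 = 18436.
Minute boundaries passed: 10; those not divisible by 10: 10 − 1 = 9; dropped labels = 2 × 9 = 18.
Actual frame index = 18436 − 18 = 18418.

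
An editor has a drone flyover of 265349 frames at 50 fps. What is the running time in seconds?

Running time = 265349 / (50) = 5306.98 s.

5306.98 seconds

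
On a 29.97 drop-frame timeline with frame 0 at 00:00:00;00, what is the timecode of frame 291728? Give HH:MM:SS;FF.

Each 10-minute DF block holds 10 × 60 × 30 − 9 × 2 = 17982 frames. 291728 ÷ 17982 → 16 full blocks, remainder 4016.
Within the partial block the first minute is 1800 frames and each further minute 1798, so 2 further minute boundaries passed. Total skipped labels = 18 × 16 + 2 × 2 = 292.
Non-drop label index = 291728 + 292 = 292020; at 30 labels/s that is 02:42:14:00, i.e. DF 02:42:14;00.

02:42:14;00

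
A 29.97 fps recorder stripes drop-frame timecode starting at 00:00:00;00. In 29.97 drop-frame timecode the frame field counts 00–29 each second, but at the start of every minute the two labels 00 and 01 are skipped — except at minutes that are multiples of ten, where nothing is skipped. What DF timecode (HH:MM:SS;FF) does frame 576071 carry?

Ten DF minutes hold 17982 frames, so frame 576071 lies in block 32 (frames 575424–593405) with 647 frames into that block.
The block's first minute is 1800 frames and the rest 1798 each; 647 frames reaches minute 0, so 32 × 18 + 0 × 2 = 576 labels have been skipped so far.
Adding those back, label number 576071 + 576 = 576647 at 30 labels/s is 19221 s + 17 f = 5 h 20 min 21 s frame 17, i.e. 05:20:21;17.

05:20:21;17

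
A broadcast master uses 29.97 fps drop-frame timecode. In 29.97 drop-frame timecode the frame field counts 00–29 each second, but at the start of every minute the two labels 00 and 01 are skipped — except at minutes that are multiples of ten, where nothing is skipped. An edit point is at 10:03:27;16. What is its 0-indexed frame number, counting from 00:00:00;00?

1085140

As if non-drop at 30 labels/s: (10 × 3600 + 3 × 60 + 27) × 30 + 16 = 1086226.
Minute boundaries passed: 603; those not divisible by 10: 603 − 60 = 543; dropped labels = 2 × 543 = 1086.
Actual frame index = 1086226 − 1086 = 1085140.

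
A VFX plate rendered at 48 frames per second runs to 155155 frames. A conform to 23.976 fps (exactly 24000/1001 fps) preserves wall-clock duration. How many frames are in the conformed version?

Target frames = source frames × (target rate / source rate) = 155155 × (24000/1001)/(48) = 155155 × 500/1001 = 77500.

77500 frames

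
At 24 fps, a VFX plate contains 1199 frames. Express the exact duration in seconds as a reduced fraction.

1199/24 seconds

Running time = 1199 ÷ (24) = 1199 × 1/24 = 1199/24 s.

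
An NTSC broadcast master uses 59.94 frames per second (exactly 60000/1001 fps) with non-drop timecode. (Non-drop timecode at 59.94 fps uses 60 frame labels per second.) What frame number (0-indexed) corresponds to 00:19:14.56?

frame 69296

Total seconds to the label: (0 × 3600 + 19 × 60 + 14) = 1154.
Frame index = 1154 × 60 + 56 = 69296.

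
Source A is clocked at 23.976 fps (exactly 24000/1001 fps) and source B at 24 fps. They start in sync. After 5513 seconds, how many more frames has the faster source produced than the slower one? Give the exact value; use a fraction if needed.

132312/1001 frames

A emits 24000/1001 × 5513 = 132312000/1001 frames; B emits 24 × 5513 = 132312.
Difference = 132312/1001 frames (≈ 132.1798); B is ahead of A.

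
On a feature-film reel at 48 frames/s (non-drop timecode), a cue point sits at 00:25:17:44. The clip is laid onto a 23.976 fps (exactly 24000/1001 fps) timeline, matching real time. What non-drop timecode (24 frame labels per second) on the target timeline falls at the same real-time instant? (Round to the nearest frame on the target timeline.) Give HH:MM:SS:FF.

00:25:16:10

Source frame index: (0×3600 + 25×60 + 17) × 48 + 44 = 72860.
Real time: 72860 / (48) = 18215/12 s.
Target frame: (18215/12) × (24000/1001) = 36430000/1001 ≈ 36393.606 → 36394.
At 24 labels/s: frame 36394 → 00:25:16:10.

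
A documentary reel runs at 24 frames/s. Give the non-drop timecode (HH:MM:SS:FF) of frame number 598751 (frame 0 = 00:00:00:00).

598751 ÷ 24 = 24947 full seconds, remainder 23 frames.
24947 s = 6 h 55 min 47 s.
Timecode: 06:55:47:23.

06:55:47:23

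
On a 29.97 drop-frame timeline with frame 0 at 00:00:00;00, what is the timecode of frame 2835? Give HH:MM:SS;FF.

Ten DF minutes hold 17982 frames, so frame 2835 lies in block 0 (frames 0–17981) with 2835 frames into that block.
The block's first minute is 1800 frames and the rest 1798 each; 2835 frames reaches minute 1, so 0 × 18 + 1 × 2 = 2 labels have been skipped so far.
Adding those back, label number 2835 + 2 = 2837 at 30 labels/s is 94 s + 17 f = 0 h 1 min 34 s frame 17, i.e. 00:01:34;17.

00:01:34;17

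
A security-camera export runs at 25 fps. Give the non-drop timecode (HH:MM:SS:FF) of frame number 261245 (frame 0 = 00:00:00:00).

02:54:09:20

261245 ÷ 25 = 10449 full seconds, remainder 20 frames.
10449 s = 2 h 54 min 9 s.
Timecode: 02:54:09:20.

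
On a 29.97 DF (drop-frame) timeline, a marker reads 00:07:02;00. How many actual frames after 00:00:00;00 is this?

12646

As if non-drop at 30 labels/s: (0 × 3600 + 7 × 60 + 2) × 30 + 0 = 12660.
Minute boundaries passed: 7; those not divisible by 10: 7 − 0 = 7; dropped labels = 2 × 7 = 14.
Actual frame index = 12660 − 14 = 12646.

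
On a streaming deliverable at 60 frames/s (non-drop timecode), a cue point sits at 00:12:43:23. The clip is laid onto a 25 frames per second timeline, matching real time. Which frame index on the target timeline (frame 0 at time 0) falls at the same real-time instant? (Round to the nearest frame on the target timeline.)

Source frame index: (0×3600 + 12×60 + 43) × 60 + 23 = 45803.
Real time: 45803 / (60) = 45803/60 s.
Target frame: (45803/60) × (25) = 229015/12 ≈ 19084.583 → 19085.

frame 19085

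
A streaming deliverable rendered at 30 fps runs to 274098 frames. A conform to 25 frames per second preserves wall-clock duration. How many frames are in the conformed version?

Target frames = source frames × (target rate / source rate) = 274098 × (25)/(30) = 274098 × 5/6 = 228415.

228415 frames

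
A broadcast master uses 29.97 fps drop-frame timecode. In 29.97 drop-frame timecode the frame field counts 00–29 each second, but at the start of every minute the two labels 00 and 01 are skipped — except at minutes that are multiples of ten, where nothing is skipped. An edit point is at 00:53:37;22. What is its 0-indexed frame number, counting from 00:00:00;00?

Complete 10-minute blocks: 5, each 17982 frames → 89910.
Remaining 3 whole minutes in the current block: 1800 + 2 × 1798 = 5396 frames.
Within the current minute: 37 × 30 + 22 − 2 = 1130 (labels ;00/;01 skipped at this minute). Total = 89910 + 5396 + 1130 = 96436.

96436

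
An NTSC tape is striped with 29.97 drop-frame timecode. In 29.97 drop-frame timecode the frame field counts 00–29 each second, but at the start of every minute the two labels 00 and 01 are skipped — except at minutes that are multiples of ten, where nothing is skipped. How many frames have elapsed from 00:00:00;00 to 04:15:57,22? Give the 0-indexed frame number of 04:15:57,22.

Complete 10-minute blocks: 25, each 17982 frames → 449550.
Remaining 5 whole minutes in the current block: 1800 + 4 × 1798 = 8992 frames.
Within the current minute: 57 × 30 + 22 − 2 = 1730 (labels ;00/;01 skipped at this minute). Total = 449550 + 8992 + 1730 = 460272.

460272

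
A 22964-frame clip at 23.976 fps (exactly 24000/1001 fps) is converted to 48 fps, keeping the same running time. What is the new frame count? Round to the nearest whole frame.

45974 frames

Frames at target rate = 22964 × (48) / (24000/1001) = 5746741/125 ≈ 45973.928.
Nearest whole frame: 45974.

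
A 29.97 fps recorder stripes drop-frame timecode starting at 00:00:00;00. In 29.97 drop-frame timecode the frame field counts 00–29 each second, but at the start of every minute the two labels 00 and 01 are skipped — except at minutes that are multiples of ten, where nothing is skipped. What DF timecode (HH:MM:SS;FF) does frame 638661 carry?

Each 10-minute DF block holds 10 × 60 × 30 − 9 × 2 = 17982 frames. 638661 ÷ 17982 → 35 full blocks, remainder 9291.
Within the partial block the first minute is 1800 frames and each further minute 1798, so 5 further minute boundaries passed. Total skipped labels = 18 × 35 + 2 × 5 = 640.
Non-drop label index = 638661 + 640 = 639301; at 30 labels/s that is 05:55:10:01, i.e. DF 05:55:10;01.

05:55:10;01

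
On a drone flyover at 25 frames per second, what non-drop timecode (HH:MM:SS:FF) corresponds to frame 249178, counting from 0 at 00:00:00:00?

02:46:07:03

249178 ÷ 25 = 9967 full seconds, remainder 3 frames.
9967 s = 2 h 46 min 7 s.
Timecode: 02:46:07:03.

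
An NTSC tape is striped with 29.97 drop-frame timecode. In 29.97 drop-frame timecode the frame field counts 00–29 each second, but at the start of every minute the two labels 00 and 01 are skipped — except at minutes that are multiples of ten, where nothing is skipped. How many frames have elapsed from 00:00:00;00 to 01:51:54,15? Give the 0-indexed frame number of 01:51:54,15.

As if non-drop at 30 labels/s: (1 × 3600 + 51 × 60 + 54) × 30 + 15 = 201435.
Minute boundaries passed: 111; those not divisible by 10: 111 − 11 = 100; dropped labels = 2 × 100 = 200.
Actual frame index = 201435 − 200 = 201235.

201235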